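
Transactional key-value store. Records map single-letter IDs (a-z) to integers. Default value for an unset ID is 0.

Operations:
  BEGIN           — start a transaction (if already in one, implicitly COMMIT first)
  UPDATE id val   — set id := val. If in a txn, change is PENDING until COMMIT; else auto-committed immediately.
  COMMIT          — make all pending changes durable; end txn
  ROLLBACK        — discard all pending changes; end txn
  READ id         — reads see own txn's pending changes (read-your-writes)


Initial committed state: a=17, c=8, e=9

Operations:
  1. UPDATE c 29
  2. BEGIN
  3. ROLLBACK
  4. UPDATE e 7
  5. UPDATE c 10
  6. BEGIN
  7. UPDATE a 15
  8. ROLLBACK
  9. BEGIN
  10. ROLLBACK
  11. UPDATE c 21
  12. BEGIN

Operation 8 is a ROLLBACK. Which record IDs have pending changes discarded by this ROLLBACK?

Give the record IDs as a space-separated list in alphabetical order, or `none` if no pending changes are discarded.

Initial committed: {a=17, c=8, e=9}
Op 1: UPDATE c=29 (auto-commit; committed c=29)
Op 2: BEGIN: in_txn=True, pending={}
Op 3: ROLLBACK: discarded pending []; in_txn=False
Op 4: UPDATE e=7 (auto-commit; committed e=7)
Op 5: UPDATE c=10 (auto-commit; committed c=10)
Op 6: BEGIN: in_txn=True, pending={}
Op 7: UPDATE a=15 (pending; pending now {a=15})
Op 8: ROLLBACK: discarded pending ['a']; in_txn=False
Op 9: BEGIN: in_txn=True, pending={}
Op 10: ROLLBACK: discarded pending []; in_txn=False
Op 11: UPDATE c=21 (auto-commit; committed c=21)
Op 12: BEGIN: in_txn=True, pending={}
ROLLBACK at op 8 discards: ['a']

Answer: a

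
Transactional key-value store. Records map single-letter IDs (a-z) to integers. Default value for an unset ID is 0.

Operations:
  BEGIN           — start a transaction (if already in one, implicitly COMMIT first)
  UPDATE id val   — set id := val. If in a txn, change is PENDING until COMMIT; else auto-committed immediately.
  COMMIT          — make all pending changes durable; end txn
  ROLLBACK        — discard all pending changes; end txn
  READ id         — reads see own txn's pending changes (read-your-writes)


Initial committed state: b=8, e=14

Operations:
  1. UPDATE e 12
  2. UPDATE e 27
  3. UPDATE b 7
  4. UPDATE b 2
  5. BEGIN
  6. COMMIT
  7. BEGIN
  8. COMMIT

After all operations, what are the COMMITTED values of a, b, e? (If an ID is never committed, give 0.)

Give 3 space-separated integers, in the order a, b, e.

Initial committed: {b=8, e=14}
Op 1: UPDATE e=12 (auto-commit; committed e=12)
Op 2: UPDATE e=27 (auto-commit; committed e=27)
Op 3: UPDATE b=7 (auto-commit; committed b=7)
Op 4: UPDATE b=2 (auto-commit; committed b=2)
Op 5: BEGIN: in_txn=True, pending={}
Op 6: COMMIT: merged [] into committed; committed now {b=2, e=27}
Op 7: BEGIN: in_txn=True, pending={}
Op 8: COMMIT: merged [] into committed; committed now {b=2, e=27}
Final committed: {b=2, e=27}

Answer: 0 2 27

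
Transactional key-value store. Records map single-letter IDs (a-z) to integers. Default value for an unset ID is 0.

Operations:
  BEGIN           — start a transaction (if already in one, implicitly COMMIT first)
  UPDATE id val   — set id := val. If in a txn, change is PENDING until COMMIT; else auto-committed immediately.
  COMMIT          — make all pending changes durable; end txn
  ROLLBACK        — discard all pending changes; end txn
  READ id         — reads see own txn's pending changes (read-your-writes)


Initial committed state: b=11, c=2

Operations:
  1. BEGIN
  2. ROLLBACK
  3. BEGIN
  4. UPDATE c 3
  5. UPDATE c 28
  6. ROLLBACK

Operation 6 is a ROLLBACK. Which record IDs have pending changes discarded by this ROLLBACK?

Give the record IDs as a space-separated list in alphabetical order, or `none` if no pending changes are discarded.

Initial committed: {b=11, c=2}
Op 1: BEGIN: in_txn=True, pending={}
Op 2: ROLLBACK: discarded pending []; in_txn=False
Op 3: BEGIN: in_txn=True, pending={}
Op 4: UPDATE c=3 (pending; pending now {c=3})
Op 5: UPDATE c=28 (pending; pending now {c=28})
Op 6: ROLLBACK: discarded pending ['c']; in_txn=False
ROLLBACK at op 6 discards: ['c']

Answer: c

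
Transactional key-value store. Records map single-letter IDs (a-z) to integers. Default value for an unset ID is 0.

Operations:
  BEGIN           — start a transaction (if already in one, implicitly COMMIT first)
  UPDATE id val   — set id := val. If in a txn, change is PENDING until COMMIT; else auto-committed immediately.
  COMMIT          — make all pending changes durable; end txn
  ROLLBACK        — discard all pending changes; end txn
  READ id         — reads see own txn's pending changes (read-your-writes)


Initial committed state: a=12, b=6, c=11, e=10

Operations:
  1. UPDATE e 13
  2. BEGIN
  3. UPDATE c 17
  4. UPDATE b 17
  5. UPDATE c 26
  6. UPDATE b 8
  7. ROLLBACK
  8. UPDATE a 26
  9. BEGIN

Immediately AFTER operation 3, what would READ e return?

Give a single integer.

Answer: 13

Derivation:
Initial committed: {a=12, b=6, c=11, e=10}
Op 1: UPDATE e=13 (auto-commit; committed e=13)
Op 2: BEGIN: in_txn=True, pending={}
Op 3: UPDATE c=17 (pending; pending now {c=17})
After op 3: visible(e) = 13 (pending={c=17}, committed={a=12, b=6, c=11, e=13})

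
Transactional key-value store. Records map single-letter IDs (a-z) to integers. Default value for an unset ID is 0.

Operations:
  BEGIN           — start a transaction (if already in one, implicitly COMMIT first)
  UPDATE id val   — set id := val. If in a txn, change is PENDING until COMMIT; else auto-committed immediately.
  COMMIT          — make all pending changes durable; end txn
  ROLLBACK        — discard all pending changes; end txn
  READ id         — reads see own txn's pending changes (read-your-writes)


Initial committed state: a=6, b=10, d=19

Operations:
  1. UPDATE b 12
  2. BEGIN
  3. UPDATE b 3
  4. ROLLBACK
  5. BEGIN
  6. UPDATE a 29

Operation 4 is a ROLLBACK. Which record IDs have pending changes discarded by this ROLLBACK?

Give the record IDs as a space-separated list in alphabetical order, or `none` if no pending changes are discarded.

Answer: b

Derivation:
Initial committed: {a=6, b=10, d=19}
Op 1: UPDATE b=12 (auto-commit; committed b=12)
Op 2: BEGIN: in_txn=True, pending={}
Op 3: UPDATE b=3 (pending; pending now {b=3})
Op 4: ROLLBACK: discarded pending ['b']; in_txn=False
Op 5: BEGIN: in_txn=True, pending={}
Op 6: UPDATE a=29 (pending; pending now {a=29})
ROLLBACK at op 4 discards: ['b']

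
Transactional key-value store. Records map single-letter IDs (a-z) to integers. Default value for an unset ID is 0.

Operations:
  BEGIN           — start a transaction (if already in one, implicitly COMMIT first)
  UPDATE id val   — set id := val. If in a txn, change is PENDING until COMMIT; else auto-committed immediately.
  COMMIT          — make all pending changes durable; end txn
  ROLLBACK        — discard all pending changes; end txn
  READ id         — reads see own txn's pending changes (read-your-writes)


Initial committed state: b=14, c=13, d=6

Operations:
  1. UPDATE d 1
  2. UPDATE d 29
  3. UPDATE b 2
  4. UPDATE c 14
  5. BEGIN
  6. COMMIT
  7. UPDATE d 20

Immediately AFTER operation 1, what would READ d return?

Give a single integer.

Answer: 1

Derivation:
Initial committed: {b=14, c=13, d=6}
Op 1: UPDATE d=1 (auto-commit; committed d=1)
After op 1: visible(d) = 1 (pending={}, committed={b=14, c=13, d=1})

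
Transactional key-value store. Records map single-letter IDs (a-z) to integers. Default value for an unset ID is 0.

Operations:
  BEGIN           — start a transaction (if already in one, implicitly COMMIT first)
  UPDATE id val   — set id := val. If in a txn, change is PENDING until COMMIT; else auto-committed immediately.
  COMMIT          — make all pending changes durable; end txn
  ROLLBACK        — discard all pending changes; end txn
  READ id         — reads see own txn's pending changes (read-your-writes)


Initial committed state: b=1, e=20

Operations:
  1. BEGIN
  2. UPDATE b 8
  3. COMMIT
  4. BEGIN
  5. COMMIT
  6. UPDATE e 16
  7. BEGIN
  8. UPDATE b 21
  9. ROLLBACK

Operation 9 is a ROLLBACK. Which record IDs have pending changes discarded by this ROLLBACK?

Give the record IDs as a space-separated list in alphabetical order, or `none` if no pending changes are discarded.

Initial committed: {b=1, e=20}
Op 1: BEGIN: in_txn=True, pending={}
Op 2: UPDATE b=8 (pending; pending now {b=8})
Op 3: COMMIT: merged ['b'] into committed; committed now {b=8, e=20}
Op 4: BEGIN: in_txn=True, pending={}
Op 5: COMMIT: merged [] into committed; committed now {b=8, e=20}
Op 6: UPDATE e=16 (auto-commit; committed e=16)
Op 7: BEGIN: in_txn=True, pending={}
Op 8: UPDATE b=21 (pending; pending now {b=21})
Op 9: ROLLBACK: discarded pending ['b']; in_txn=False
ROLLBACK at op 9 discards: ['b']

Answer: b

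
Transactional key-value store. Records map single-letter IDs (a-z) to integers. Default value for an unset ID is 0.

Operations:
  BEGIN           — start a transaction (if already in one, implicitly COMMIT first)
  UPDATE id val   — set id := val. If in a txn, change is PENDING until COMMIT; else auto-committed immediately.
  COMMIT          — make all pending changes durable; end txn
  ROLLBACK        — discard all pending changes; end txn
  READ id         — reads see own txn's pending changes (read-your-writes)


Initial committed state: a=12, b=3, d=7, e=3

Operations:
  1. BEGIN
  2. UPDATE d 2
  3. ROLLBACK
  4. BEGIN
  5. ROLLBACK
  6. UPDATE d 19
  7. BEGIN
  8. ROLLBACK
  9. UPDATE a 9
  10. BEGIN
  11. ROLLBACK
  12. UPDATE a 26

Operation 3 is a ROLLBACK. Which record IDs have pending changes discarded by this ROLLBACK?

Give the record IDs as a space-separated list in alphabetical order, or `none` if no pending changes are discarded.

Initial committed: {a=12, b=3, d=7, e=3}
Op 1: BEGIN: in_txn=True, pending={}
Op 2: UPDATE d=2 (pending; pending now {d=2})
Op 3: ROLLBACK: discarded pending ['d']; in_txn=False
Op 4: BEGIN: in_txn=True, pending={}
Op 5: ROLLBACK: discarded pending []; in_txn=False
Op 6: UPDATE d=19 (auto-commit; committed d=19)
Op 7: BEGIN: in_txn=True, pending={}
Op 8: ROLLBACK: discarded pending []; in_txn=False
Op 9: UPDATE a=9 (auto-commit; committed a=9)
Op 10: BEGIN: in_txn=True, pending={}
Op 11: ROLLBACK: discarded pending []; in_txn=False
Op 12: UPDATE a=26 (auto-commit; committed a=26)
ROLLBACK at op 3 discards: ['d']

Answer: d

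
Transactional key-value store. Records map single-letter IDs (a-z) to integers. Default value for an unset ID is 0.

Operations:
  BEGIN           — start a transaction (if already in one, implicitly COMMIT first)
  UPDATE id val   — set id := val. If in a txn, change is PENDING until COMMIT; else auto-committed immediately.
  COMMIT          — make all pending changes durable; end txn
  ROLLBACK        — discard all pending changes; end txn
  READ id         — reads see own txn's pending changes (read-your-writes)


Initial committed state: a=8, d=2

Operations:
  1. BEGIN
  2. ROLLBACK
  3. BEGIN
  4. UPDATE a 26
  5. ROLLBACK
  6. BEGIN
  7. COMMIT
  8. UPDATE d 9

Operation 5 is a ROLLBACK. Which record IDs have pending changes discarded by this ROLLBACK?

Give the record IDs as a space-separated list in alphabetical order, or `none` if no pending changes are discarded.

Initial committed: {a=8, d=2}
Op 1: BEGIN: in_txn=True, pending={}
Op 2: ROLLBACK: discarded pending []; in_txn=False
Op 3: BEGIN: in_txn=True, pending={}
Op 4: UPDATE a=26 (pending; pending now {a=26})
Op 5: ROLLBACK: discarded pending ['a']; in_txn=False
Op 6: BEGIN: in_txn=True, pending={}
Op 7: COMMIT: merged [] into committed; committed now {a=8, d=2}
Op 8: UPDATE d=9 (auto-commit; committed d=9)
ROLLBACK at op 5 discards: ['a']

Answer: a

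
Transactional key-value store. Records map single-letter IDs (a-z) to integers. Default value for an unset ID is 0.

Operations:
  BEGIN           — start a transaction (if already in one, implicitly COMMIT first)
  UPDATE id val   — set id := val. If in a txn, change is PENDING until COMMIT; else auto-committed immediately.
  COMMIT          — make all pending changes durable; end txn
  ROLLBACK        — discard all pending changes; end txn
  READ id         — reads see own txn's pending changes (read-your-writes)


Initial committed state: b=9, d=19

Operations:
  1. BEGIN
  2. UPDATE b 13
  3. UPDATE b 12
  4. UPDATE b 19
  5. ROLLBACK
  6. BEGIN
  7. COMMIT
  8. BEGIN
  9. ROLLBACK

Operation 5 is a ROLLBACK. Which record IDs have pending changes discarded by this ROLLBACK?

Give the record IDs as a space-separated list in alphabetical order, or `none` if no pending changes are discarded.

Answer: b

Derivation:
Initial committed: {b=9, d=19}
Op 1: BEGIN: in_txn=True, pending={}
Op 2: UPDATE b=13 (pending; pending now {b=13})
Op 3: UPDATE b=12 (pending; pending now {b=12})
Op 4: UPDATE b=19 (pending; pending now {b=19})
Op 5: ROLLBACK: discarded pending ['b']; in_txn=False
Op 6: BEGIN: in_txn=True, pending={}
Op 7: COMMIT: merged [] into committed; committed now {b=9, d=19}
Op 8: BEGIN: in_txn=True, pending={}
Op 9: ROLLBACK: discarded pending []; in_txn=False
ROLLBACK at op 5 discards: ['b']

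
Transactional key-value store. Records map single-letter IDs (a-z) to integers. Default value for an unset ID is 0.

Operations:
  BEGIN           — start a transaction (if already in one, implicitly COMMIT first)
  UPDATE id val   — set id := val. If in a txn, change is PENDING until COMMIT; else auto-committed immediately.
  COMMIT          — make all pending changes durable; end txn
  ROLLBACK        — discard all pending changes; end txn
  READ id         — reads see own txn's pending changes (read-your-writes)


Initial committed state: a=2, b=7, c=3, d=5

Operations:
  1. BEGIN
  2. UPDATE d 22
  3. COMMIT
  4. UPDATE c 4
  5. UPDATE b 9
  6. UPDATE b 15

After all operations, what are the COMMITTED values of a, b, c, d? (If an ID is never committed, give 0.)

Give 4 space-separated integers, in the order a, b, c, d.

Initial committed: {a=2, b=7, c=3, d=5}
Op 1: BEGIN: in_txn=True, pending={}
Op 2: UPDATE d=22 (pending; pending now {d=22})
Op 3: COMMIT: merged ['d'] into committed; committed now {a=2, b=7, c=3, d=22}
Op 4: UPDATE c=4 (auto-commit; committed c=4)
Op 5: UPDATE b=9 (auto-commit; committed b=9)
Op 6: UPDATE b=15 (auto-commit; committed b=15)
Final committed: {a=2, b=15, c=4, d=22}

Answer: 2 15 4 22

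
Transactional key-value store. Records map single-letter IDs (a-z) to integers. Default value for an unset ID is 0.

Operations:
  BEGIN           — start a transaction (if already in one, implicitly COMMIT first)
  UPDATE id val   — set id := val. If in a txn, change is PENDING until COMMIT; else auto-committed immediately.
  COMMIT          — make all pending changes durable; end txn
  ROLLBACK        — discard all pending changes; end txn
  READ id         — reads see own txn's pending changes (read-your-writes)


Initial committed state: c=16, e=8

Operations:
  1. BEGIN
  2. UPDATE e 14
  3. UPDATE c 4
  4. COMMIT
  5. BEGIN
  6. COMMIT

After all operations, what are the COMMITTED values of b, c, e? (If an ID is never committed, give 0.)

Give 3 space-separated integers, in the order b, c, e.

Answer: 0 4 14

Derivation:
Initial committed: {c=16, e=8}
Op 1: BEGIN: in_txn=True, pending={}
Op 2: UPDATE e=14 (pending; pending now {e=14})
Op 3: UPDATE c=4 (pending; pending now {c=4, e=14})
Op 4: COMMIT: merged ['c', 'e'] into committed; committed now {c=4, e=14}
Op 5: BEGIN: in_txn=True, pending={}
Op 6: COMMIT: merged [] into committed; committed now {c=4, e=14}
Final committed: {c=4, e=14}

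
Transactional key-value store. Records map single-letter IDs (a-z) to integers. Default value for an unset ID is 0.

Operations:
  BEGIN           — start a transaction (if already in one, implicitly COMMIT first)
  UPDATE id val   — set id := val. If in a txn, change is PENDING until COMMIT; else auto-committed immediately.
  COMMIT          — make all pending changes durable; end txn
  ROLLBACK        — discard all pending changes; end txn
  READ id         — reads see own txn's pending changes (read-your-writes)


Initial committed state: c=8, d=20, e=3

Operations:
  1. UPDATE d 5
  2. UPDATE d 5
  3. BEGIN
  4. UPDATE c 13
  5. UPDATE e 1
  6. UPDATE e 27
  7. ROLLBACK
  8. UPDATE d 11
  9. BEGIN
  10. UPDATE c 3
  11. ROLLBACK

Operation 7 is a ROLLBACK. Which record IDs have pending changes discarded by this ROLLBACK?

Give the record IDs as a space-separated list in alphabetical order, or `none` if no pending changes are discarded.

Initial committed: {c=8, d=20, e=3}
Op 1: UPDATE d=5 (auto-commit; committed d=5)
Op 2: UPDATE d=5 (auto-commit; committed d=5)
Op 3: BEGIN: in_txn=True, pending={}
Op 4: UPDATE c=13 (pending; pending now {c=13})
Op 5: UPDATE e=1 (pending; pending now {c=13, e=1})
Op 6: UPDATE e=27 (pending; pending now {c=13, e=27})
Op 7: ROLLBACK: discarded pending ['c', 'e']; in_txn=False
Op 8: UPDATE d=11 (auto-commit; committed d=11)
Op 9: BEGIN: in_txn=True, pending={}
Op 10: UPDATE c=3 (pending; pending now {c=3})
Op 11: ROLLBACK: discarded pending ['c']; in_txn=False
ROLLBACK at op 7 discards: ['c', 'e']

Answer: c e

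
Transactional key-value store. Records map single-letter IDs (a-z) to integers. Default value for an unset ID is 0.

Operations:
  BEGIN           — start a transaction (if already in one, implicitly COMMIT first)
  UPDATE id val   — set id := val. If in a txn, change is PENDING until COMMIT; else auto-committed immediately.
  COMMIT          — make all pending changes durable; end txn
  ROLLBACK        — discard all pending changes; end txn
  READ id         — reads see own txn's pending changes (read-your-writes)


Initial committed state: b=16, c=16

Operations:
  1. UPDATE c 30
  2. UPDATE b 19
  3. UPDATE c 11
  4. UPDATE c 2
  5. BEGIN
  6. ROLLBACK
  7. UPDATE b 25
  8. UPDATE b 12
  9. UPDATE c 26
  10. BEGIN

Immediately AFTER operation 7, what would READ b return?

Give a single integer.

Initial committed: {b=16, c=16}
Op 1: UPDATE c=30 (auto-commit; committed c=30)
Op 2: UPDATE b=19 (auto-commit; committed b=19)
Op 3: UPDATE c=11 (auto-commit; committed c=11)
Op 4: UPDATE c=2 (auto-commit; committed c=2)
Op 5: BEGIN: in_txn=True, pending={}
Op 6: ROLLBACK: discarded pending []; in_txn=False
Op 7: UPDATE b=25 (auto-commit; committed b=25)
After op 7: visible(b) = 25 (pending={}, committed={b=25, c=2})

Answer: 25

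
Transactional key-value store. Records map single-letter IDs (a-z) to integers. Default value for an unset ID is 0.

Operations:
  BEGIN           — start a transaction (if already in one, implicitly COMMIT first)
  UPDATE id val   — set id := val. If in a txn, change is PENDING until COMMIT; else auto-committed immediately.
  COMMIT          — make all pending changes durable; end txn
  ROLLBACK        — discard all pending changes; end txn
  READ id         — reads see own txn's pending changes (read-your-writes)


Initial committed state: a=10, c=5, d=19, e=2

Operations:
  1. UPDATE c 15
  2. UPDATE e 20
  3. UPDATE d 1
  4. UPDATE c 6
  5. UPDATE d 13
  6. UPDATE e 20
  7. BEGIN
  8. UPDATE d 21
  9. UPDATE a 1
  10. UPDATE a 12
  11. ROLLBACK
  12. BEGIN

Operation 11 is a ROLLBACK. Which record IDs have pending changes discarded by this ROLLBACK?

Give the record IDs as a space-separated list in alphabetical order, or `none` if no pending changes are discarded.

Initial committed: {a=10, c=5, d=19, e=2}
Op 1: UPDATE c=15 (auto-commit; committed c=15)
Op 2: UPDATE e=20 (auto-commit; committed e=20)
Op 3: UPDATE d=1 (auto-commit; committed d=1)
Op 4: UPDATE c=6 (auto-commit; committed c=6)
Op 5: UPDATE d=13 (auto-commit; committed d=13)
Op 6: UPDATE e=20 (auto-commit; committed e=20)
Op 7: BEGIN: in_txn=True, pending={}
Op 8: UPDATE d=21 (pending; pending now {d=21})
Op 9: UPDATE a=1 (pending; pending now {a=1, d=21})
Op 10: UPDATE a=12 (pending; pending now {a=12, d=21})
Op 11: ROLLBACK: discarded pending ['a', 'd']; in_txn=False
Op 12: BEGIN: in_txn=True, pending={}
ROLLBACK at op 11 discards: ['a', 'd']

Answer: a d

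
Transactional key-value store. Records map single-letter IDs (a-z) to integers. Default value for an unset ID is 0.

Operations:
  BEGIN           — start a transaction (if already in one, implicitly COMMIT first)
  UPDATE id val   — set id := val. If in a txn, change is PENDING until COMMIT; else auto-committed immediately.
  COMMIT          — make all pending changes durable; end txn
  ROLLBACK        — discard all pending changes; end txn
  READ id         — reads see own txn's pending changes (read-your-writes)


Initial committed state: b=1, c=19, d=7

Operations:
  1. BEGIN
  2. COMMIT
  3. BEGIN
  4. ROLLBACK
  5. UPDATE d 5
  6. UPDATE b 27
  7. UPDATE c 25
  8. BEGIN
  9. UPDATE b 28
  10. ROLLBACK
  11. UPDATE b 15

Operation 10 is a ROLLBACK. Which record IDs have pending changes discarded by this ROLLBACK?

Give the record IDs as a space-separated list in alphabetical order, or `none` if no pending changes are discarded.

Answer: b

Derivation:
Initial committed: {b=1, c=19, d=7}
Op 1: BEGIN: in_txn=True, pending={}
Op 2: COMMIT: merged [] into committed; committed now {b=1, c=19, d=7}
Op 3: BEGIN: in_txn=True, pending={}
Op 4: ROLLBACK: discarded pending []; in_txn=False
Op 5: UPDATE d=5 (auto-commit; committed d=5)
Op 6: UPDATE b=27 (auto-commit; committed b=27)
Op 7: UPDATE c=25 (auto-commit; committed c=25)
Op 8: BEGIN: in_txn=True, pending={}
Op 9: UPDATE b=28 (pending; pending now {b=28})
Op 10: ROLLBACK: discarded pending ['b']; in_txn=False
Op 11: UPDATE b=15 (auto-commit; committed b=15)
ROLLBACK at op 10 discards: ['b']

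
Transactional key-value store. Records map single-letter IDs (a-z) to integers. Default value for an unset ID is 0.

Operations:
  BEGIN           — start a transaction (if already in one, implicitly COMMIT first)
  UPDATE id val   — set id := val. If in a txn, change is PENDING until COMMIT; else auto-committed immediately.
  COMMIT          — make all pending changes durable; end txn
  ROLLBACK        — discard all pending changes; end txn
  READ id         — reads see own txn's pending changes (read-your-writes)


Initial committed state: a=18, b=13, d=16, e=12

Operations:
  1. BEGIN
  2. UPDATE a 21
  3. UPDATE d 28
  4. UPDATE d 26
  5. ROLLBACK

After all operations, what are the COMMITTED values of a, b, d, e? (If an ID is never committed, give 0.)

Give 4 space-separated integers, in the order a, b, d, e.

Initial committed: {a=18, b=13, d=16, e=12}
Op 1: BEGIN: in_txn=True, pending={}
Op 2: UPDATE a=21 (pending; pending now {a=21})
Op 3: UPDATE d=28 (pending; pending now {a=21, d=28})
Op 4: UPDATE d=26 (pending; pending now {a=21, d=26})
Op 5: ROLLBACK: discarded pending ['a', 'd']; in_txn=False
Final committed: {a=18, b=13, d=16, e=12}

Answer: 18 13 16 12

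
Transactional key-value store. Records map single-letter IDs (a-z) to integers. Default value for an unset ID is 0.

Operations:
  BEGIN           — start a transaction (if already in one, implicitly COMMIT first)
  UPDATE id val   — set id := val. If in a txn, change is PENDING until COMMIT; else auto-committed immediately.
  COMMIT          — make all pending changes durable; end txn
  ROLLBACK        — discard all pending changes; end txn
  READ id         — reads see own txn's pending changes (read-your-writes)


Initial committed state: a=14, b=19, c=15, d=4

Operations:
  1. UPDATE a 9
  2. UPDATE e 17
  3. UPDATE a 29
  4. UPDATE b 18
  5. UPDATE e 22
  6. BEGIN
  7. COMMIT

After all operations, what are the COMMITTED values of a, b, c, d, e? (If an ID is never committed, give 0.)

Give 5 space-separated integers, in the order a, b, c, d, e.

Answer: 29 18 15 4 22

Derivation:
Initial committed: {a=14, b=19, c=15, d=4}
Op 1: UPDATE a=9 (auto-commit; committed a=9)
Op 2: UPDATE e=17 (auto-commit; committed e=17)
Op 3: UPDATE a=29 (auto-commit; committed a=29)
Op 4: UPDATE b=18 (auto-commit; committed b=18)
Op 5: UPDATE e=22 (auto-commit; committed e=22)
Op 6: BEGIN: in_txn=True, pending={}
Op 7: COMMIT: merged [] into committed; committed now {a=29, b=18, c=15, d=4, e=22}
Final committed: {a=29, b=18, c=15, d=4, e=22}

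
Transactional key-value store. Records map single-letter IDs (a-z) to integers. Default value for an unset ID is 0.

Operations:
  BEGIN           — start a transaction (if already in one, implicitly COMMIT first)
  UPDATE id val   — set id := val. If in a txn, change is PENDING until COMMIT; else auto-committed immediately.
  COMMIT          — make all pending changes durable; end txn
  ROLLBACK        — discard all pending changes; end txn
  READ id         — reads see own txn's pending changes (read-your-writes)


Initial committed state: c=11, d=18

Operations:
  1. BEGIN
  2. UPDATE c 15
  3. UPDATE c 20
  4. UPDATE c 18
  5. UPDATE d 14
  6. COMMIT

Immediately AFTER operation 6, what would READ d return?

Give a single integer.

Initial committed: {c=11, d=18}
Op 1: BEGIN: in_txn=True, pending={}
Op 2: UPDATE c=15 (pending; pending now {c=15})
Op 3: UPDATE c=20 (pending; pending now {c=20})
Op 4: UPDATE c=18 (pending; pending now {c=18})
Op 5: UPDATE d=14 (pending; pending now {c=18, d=14})
Op 6: COMMIT: merged ['c', 'd'] into committed; committed now {c=18, d=14}
After op 6: visible(d) = 14 (pending={}, committed={c=18, d=14})

Answer: 14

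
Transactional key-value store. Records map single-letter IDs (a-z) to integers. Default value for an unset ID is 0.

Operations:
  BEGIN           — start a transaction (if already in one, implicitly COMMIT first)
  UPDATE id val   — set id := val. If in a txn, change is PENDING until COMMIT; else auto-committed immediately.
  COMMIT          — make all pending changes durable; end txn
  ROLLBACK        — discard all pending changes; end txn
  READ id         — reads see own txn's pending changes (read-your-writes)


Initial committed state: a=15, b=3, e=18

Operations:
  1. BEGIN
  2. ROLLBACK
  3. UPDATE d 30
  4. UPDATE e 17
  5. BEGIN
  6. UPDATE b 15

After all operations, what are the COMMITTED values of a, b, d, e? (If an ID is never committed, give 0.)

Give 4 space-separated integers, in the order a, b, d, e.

Answer: 15 3 30 17

Derivation:
Initial committed: {a=15, b=3, e=18}
Op 1: BEGIN: in_txn=True, pending={}
Op 2: ROLLBACK: discarded pending []; in_txn=False
Op 3: UPDATE d=30 (auto-commit; committed d=30)
Op 4: UPDATE e=17 (auto-commit; committed e=17)
Op 5: BEGIN: in_txn=True, pending={}
Op 6: UPDATE b=15 (pending; pending now {b=15})
Final committed: {a=15, b=3, d=30, e=17}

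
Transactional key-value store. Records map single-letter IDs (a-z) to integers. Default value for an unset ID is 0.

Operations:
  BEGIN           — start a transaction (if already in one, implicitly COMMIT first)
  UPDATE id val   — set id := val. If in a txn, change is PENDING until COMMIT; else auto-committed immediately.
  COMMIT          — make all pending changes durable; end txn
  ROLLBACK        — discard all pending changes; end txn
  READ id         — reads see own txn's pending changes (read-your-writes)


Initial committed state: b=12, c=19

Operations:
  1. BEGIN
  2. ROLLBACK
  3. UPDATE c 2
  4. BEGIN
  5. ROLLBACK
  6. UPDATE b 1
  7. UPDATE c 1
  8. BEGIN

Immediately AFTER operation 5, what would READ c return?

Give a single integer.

Answer: 2

Derivation:
Initial committed: {b=12, c=19}
Op 1: BEGIN: in_txn=True, pending={}
Op 2: ROLLBACK: discarded pending []; in_txn=False
Op 3: UPDATE c=2 (auto-commit; committed c=2)
Op 4: BEGIN: in_txn=True, pending={}
Op 5: ROLLBACK: discarded pending []; in_txn=False
After op 5: visible(c) = 2 (pending={}, committed={b=12, c=2})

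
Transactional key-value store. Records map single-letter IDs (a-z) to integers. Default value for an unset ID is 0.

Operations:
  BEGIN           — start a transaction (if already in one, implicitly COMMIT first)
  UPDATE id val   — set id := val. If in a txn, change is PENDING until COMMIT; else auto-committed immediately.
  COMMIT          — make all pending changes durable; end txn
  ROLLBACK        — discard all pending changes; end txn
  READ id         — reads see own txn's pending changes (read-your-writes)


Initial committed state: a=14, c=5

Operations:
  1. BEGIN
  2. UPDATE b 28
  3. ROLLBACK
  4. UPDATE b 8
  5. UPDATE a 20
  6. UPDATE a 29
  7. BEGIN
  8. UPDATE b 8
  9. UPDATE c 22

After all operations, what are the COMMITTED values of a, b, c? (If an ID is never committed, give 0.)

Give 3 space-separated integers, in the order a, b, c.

Answer: 29 8 5

Derivation:
Initial committed: {a=14, c=5}
Op 1: BEGIN: in_txn=True, pending={}
Op 2: UPDATE b=28 (pending; pending now {b=28})
Op 3: ROLLBACK: discarded pending ['b']; in_txn=False
Op 4: UPDATE b=8 (auto-commit; committed b=8)
Op 5: UPDATE a=20 (auto-commit; committed a=20)
Op 6: UPDATE a=29 (auto-commit; committed a=29)
Op 7: BEGIN: in_txn=True, pending={}
Op 8: UPDATE b=8 (pending; pending now {b=8})
Op 9: UPDATE c=22 (pending; pending now {b=8, c=22})
Final committed: {a=29, b=8, c=5}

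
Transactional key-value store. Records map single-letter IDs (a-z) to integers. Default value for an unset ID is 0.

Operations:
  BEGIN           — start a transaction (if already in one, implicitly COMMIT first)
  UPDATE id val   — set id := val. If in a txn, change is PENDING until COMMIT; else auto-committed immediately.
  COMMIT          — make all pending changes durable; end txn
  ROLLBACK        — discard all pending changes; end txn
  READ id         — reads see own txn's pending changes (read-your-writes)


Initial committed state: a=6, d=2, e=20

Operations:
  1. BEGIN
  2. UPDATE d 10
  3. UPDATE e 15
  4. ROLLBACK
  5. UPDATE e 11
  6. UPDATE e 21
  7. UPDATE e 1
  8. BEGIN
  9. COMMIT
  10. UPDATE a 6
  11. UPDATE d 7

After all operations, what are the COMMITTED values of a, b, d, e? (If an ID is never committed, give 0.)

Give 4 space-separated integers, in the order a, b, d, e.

Initial committed: {a=6, d=2, e=20}
Op 1: BEGIN: in_txn=True, pending={}
Op 2: UPDATE d=10 (pending; pending now {d=10})
Op 3: UPDATE e=15 (pending; pending now {d=10, e=15})
Op 4: ROLLBACK: discarded pending ['d', 'e']; in_txn=False
Op 5: UPDATE e=11 (auto-commit; committed e=11)
Op 6: UPDATE e=21 (auto-commit; committed e=21)
Op 7: UPDATE e=1 (auto-commit; committed e=1)
Op 8: BEGIN: in_txn=True, pending={}
Op 9: COMMIT: merged [] into committed; committed now {a=6, d=2, e=1}
Op 10: UPDATE a=6 (auto-commit; committed a=6)
Op 11: UPDATE d=7 (auto-commit; committed d=7)
Final committed: {a=6, d=7, e=1}

Answer: 6 0 7 1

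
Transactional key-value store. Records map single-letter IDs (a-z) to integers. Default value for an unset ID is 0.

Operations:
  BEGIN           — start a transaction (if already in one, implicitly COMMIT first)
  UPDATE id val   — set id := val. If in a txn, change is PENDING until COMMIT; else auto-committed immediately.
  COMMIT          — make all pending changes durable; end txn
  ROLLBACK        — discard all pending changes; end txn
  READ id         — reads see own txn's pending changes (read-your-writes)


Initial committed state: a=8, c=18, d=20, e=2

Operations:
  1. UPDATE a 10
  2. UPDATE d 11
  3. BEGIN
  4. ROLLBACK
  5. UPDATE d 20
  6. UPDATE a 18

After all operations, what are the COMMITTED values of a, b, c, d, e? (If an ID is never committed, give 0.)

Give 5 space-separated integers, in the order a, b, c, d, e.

Answer: 18 0 18 20 2

Derivation:
Initial committed: {a=8, c=18, d=20, e=2}
Op 1: UPDATE a=10 (auto-commit; committed a=10)
Op 2: UPDATE d=11 (auto-commit; committed d=11)
Op 3: BEGIN: in_txn=True, pending={}
Op 4: ROLLBACK: discarded pending []; in_txn=False
Op 5: UPDATE d=20 (auto-commit; committed d=20)
Op 6: UPDATE a=18 (auto-commit; committed a=18)
Final committed: {a=18, c=18, d=20, e=2}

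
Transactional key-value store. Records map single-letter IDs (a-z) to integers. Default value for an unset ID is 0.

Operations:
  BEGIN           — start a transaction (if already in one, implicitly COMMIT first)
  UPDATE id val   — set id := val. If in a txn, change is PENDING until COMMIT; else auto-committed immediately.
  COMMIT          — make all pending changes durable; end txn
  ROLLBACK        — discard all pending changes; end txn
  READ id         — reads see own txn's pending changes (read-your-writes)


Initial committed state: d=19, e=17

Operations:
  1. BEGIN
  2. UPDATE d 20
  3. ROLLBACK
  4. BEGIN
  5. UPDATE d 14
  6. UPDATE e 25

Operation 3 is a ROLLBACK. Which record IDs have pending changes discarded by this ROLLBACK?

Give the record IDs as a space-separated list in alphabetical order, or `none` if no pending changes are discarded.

Initial committed: {d=19, e=17}
Op 1: BEGIN: in_txn=True, pending={}
Op 2: UPDATE d=20 (pending; pending now {d=20})
Op 3: ROLLBACK: discarded pending ['d']; in_txn=False
Op 4: BEGIN: in_txn=True, pending={}
Op 5: UPDATE d=14 (pending; pending now {d=14})
Op 6: UPDATE e=25 (pending; pending now {d=14, e=25})
ROLLBACK at op 3 discards: ['d']

Answer: d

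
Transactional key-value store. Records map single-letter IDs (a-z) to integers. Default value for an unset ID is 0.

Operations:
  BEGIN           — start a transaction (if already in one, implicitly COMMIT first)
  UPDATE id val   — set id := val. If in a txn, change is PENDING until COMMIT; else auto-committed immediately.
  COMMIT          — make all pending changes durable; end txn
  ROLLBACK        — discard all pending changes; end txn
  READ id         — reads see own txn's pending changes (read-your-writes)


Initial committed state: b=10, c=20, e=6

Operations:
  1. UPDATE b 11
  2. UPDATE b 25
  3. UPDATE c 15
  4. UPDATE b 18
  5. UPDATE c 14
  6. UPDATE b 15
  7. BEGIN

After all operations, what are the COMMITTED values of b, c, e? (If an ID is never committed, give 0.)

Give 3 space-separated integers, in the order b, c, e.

Initial committed: {b=10, c=20, e=6}
Op 1: UPDATE b=11 (auto-commit; committed b=11)
Op 2: UPDATE b=25 (auto-commit; committed b=25)
Op 3: UPDATE c=15 (auto-commit; committed c=15)
Op 4: UPDATE b=18 (auto-commit; committed b=18)
Op 5: UPDATE c=14 (auto-commit; committed c=14)
Op 6: UPDATE b=15 (auto-commit; committed b=15)
Op 7: BEGIN: in_txn=True, pending={}
Final committed: {b=15, c=14, e=6}

Answer: 15 14 6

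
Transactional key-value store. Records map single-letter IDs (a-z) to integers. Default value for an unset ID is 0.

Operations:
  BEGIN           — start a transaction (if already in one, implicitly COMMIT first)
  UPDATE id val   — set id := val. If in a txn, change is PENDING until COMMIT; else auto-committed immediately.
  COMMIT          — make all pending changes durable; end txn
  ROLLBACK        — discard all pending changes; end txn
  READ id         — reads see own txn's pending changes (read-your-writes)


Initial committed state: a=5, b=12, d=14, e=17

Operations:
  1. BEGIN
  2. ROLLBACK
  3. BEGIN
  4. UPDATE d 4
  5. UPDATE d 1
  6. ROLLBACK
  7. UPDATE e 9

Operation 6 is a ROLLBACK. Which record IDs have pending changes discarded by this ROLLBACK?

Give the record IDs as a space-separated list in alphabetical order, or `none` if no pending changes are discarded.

Initial committed: {a=5, b=12, d=14, e=17}
Op 1: BEGIN: in_txn=True, pending={}
Op 2: ROLLBACK: discarded pending []; in_txn=False
Op 3: BEGIN: in_txn=True, pending={}
Op 4: UPDATE d=4 (pending; pending now {d=4})
Op 5: UPDATE d=1 (pending; pending now {d=1})
Op 6: ROLLBACK: discarded pending ['d']; in_txn=False
Op 7: UPDATE e=9 (auto-commit; committed e=9)
ROLLBACK at op 6 discards: ['d']

Answer: d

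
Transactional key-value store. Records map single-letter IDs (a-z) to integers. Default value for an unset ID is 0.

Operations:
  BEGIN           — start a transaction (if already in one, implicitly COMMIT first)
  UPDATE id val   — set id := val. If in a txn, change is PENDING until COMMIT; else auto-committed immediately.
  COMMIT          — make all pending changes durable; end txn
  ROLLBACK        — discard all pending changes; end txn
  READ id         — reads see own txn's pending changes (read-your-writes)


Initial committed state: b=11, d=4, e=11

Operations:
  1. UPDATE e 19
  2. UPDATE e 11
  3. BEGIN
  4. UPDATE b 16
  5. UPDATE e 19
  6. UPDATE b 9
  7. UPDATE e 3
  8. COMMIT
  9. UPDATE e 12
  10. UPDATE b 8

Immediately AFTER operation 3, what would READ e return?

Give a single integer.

Initial committed: {b=11, d=4, e=11}
Op 1: UPDATE e=19 (auto-commit; committed e=19)
Op 2: UPDATE e=11 (auto-commit; committed e=11)
Op 3: BEGIN: in_txn=True, pending={}
After op 3: visible(e) = 11 (pending={}, committed={b=11, d=4, e=11})

Answer: 11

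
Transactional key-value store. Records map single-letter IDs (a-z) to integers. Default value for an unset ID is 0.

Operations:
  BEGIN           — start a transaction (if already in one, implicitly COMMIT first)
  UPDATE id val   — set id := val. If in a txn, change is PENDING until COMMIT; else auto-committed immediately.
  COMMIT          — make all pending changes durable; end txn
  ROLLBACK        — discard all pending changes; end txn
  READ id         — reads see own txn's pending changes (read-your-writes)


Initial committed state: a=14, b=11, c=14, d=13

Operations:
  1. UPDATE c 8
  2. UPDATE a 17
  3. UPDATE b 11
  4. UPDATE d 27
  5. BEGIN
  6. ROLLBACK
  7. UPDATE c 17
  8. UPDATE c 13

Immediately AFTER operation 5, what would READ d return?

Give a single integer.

Initial committed: {a=14, b=11, c=14, d=13}
Op 1: UPDATE c=8 (auto-commit; committed c=8)
Op 2: UPDATE a=17 (auto-commit; committed a=17)
Op 3: UPDATE b=11 (auto-commit; committed b=11)
Op 4: UPDATE d=27 (auto-commit; committed d=27)
Op 5: BEGIN: in_txn=True, pending={}
After op 5: visible(d) = 27 (pending={}, committed={a=17, b=11, c=8, d=27})

Answer: 27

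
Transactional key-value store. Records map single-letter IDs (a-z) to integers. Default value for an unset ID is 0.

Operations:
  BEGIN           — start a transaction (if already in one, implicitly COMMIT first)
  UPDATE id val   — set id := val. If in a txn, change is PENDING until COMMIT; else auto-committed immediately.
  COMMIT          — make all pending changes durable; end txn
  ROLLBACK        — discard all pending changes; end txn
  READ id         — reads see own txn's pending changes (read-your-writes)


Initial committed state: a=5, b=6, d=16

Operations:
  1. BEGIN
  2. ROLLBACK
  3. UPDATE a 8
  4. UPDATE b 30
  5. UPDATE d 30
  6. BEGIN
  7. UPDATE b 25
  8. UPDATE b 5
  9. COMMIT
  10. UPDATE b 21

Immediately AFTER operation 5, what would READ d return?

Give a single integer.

Initial committed: {a=5, b=6, d=16}
Op 1: BEGIN: in_txn=True, pending={}
Op 2: ROLLBACK: discarded pending []; in_txn=False
Op 3: UPDATE a=8 (auto-commit; committed a=8)
Op 4: UPDATE b=30 (auto-commit; committed b=30)
Op 5: UPDATE d=30 (auto-commit; committed d=30)
After op 5: visible(d) = 30 (pending={}, committed={a=8, b=30, d=30})

Answer: 30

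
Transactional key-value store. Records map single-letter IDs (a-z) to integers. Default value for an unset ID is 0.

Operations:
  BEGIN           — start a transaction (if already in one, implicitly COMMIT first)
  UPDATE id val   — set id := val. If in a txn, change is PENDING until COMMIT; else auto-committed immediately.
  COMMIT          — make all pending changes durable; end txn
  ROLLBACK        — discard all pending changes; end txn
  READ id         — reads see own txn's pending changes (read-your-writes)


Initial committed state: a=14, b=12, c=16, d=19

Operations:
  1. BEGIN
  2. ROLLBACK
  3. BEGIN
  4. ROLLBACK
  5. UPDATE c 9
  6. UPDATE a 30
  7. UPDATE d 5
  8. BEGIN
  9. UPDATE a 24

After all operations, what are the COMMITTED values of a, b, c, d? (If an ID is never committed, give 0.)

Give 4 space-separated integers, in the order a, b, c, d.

Initial committed: {a=14, b=12, c=16, d=19}
Op 1: BEGIN: in_txn=True, pending={}
Op 2: ROLLBACK: discarded pending []; in_txn=False
Op 3: BEGIN: in_txn=True, pending={}
Op 4: ROLLBACK: discarded pending []; in_txn=False
Op 5: UPDATE c=9 (auto-commit; committed c=9)
Op 6: UPDATE a=30 (auto-commit; committed a=30)
Op 7: UPDATE d=5 (auto-commit; committed d=5)
Op 8: BEGIN: in_txn=True, pending={}
Op 9: UPDATE a=24 (pending; pending now {a=24})
Final committed: {a=30, b=12, c=9, d=5}

Answer: 30 12 9 5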